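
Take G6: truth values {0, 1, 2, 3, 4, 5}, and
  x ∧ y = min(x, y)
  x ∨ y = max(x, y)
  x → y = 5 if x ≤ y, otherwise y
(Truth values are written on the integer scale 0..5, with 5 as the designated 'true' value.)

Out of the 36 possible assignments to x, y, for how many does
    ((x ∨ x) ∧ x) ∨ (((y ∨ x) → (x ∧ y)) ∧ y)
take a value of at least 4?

12

value 5: 6 assignments (counts)
value 4: 6 assignments (counts)
value 3: 6 assignments
value 2: 6 assignments
value 1: 6 assignments
value 0: 6 assignments
So 12 of the 36 assignments meet the threshold.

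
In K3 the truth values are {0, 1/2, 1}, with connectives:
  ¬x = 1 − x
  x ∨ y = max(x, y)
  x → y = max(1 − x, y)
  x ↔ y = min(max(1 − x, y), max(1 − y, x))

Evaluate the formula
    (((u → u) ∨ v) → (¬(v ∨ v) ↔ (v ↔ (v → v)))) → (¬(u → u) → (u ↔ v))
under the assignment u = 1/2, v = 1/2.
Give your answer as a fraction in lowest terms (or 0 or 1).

1/2

u → u = 1/2 → 1/2 = 1/2
(u → u) ∨ v = 1/2 ∨ 1/2 = 1/2
v ∨ v = 1/2 ∨ 1/2 = 1/2
¬(v ∨ v) = ¬1/2 = 1/2
v → v = 1/2 → 1/2 = 1/2
v ↔ (v → v) = 1/2 ↔ 1/2 = 1/2
¬(v ∨ v) ↔ (v ↔ (v → v)) = 1/2 ↔ 1/2 = 1/2
((u → u) ∨ v) → (¬(v ∨ v) ↔ (v ↔ (v → v))) = 1/2 → 1/2 = 1/2
u → u = 1/2 → 1/2 = 1/2
¬(u → u) = ¬1/2 = 1/2
u ↔ v = 1/2 ↔ 1/2 = 1/2
¬(u → u) → (u ↔ v) = 1/2 → 1/2 = 1/2
(((u → u) ∨ v) → (¬(v ∨ v) ↔ (v ↔ (v → v)))) → (¬(u → u) → (u ↔ v)) = 1/2 → 1/2 = 1/2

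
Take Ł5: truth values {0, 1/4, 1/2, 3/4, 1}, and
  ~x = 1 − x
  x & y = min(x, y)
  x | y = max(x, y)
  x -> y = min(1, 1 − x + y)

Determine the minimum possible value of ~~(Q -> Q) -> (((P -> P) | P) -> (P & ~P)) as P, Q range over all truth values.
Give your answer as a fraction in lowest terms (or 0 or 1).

Take P = 0, Q = 0:
Q -> Q = 0 -> 0 = 1
~(Q -> Q) = ~1 = 0
~~(Q -> Q) = ~0 = 1
P -> P = 0 -> 0 = 1
(P -> P) | P = 1 | 0 = 1
~P = ~0 = 1
P & ~P = 0 & 1 = 0
((P -> P) | P) -> (P & ~P) = 1 -> 0 = 0
~~(Q -> Q) -> (((P -> P) | P) -> (P & ~P)) = 1 -> 0 = 0
No assignment yields a value below 0, so this is the minimum.

0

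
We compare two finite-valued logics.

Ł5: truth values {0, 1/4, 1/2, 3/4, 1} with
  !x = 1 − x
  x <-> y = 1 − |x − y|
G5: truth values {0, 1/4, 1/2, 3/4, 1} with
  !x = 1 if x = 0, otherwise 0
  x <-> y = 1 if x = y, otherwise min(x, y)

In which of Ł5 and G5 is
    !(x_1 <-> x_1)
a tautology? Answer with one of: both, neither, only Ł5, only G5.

In Ł5: at x_1 = 0 the value is 0 — not a tautology.
In G5: at x_1 = 0 the value is 0 — not a tautology.

neither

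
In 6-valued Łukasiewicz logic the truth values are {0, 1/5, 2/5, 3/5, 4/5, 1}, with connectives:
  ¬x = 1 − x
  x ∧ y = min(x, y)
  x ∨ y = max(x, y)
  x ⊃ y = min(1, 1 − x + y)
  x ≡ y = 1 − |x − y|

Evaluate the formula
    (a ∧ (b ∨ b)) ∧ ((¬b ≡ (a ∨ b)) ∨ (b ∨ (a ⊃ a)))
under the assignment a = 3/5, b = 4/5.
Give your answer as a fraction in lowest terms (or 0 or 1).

b ∨ b = 4/5 ∨ 4/5 = 4/5
a ∧ (b ∨ b) = 3/5 ∧ 4/5 = 3/5
¬b = ¬4/5 = 1/5
a ∨ b = 3/5 ∨ 4/5 = 4/5
¬b ≡ (a ∨ b) = 1/5 ≡ 4/5 = 2/5
a ⊃ a = 3/5 ⊃ 3/5 = 1
b ∨ (a ⊃ a) = 4/5 ∨ 1 = 1
(¬b ≡ (a ∨ b)) ∨ (b ∨ (a ⊃ a)) = 2/5 ∨ 1 = 1
(a ∧ (b ∨ b)) ∧ ((¬b ≡ (a ∨ b)) ∨ (b ∨ (a ⊃ a))) = 3/5 ∧ 1 = 3/5

3/5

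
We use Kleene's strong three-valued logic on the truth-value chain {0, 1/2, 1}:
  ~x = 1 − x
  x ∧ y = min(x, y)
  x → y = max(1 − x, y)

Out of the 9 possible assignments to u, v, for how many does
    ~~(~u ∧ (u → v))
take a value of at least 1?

3

u = 0, v = 0 ↦ 1  ≥
u = 0, v = 1/2 ↦ 1  ≥
u = 0, v = 1 ↦ 1  ≥
u = 1/2, v = 0 ↦ 1/2  <
u = 1/2, v = 1/2 ↦ 1/2  <
u = 1/2, v = 1 ↦ 1/2  <
u = 1, v = 0 ↦ 0  <
u = 1, v = 1/2 ↦ 0  <
u = 1, v = 1 ↦ 0  <
So 3 of the 9 assignments meet the threshold.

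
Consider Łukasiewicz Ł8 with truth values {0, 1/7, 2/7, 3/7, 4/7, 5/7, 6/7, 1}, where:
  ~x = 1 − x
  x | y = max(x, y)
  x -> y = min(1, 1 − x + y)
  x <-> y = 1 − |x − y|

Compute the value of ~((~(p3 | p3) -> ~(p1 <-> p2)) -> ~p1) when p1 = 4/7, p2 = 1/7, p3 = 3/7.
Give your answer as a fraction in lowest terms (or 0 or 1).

3/7

p3 | p3 = 3/7 | 3/7 = 3/7
~(p3 | p3) = ~3/7 = 4/7
p1 <-> p2 = 4/7 <-> 1/7 = 4/7
~(p1 <-> p2) = ~4/7 = 3/7
~(p3 | p3) -> ~(p1 <-> p2) = 4/7 -> 3/7 = 6/7
~p1 = ~4/7 = 3/7
(~(p3 | p3) -> ~(p1 <-> p2)) -> ~p1 = 6/7 -> 3/7 = 4/7
~((~(p3 | p3) -> ~(p1 <-> p2)) -> ~p1) = ~4/7 = 3/7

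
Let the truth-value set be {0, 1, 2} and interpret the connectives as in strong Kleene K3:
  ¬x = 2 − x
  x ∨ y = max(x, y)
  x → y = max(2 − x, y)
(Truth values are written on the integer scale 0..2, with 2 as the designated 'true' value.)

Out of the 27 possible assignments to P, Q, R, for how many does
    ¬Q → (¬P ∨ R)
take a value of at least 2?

19

value 2: 19 assignments (counts)
value 1: 7 assignments
value 0: 1 assignment
So 19 of the 27 assignments meet the threshold.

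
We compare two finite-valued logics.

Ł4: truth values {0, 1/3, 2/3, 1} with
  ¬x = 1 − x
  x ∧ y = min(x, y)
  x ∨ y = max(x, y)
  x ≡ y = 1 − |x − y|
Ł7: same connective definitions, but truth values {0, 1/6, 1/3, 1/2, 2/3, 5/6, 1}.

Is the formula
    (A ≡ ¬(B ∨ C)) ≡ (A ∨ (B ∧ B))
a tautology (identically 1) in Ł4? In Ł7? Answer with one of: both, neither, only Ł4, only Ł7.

In Ł4: at A = 0, B = 0, C = 1/3 the value is 2/3 — not a tautology.
In Ł7: at A = 0, B = 0, C = 1/6 the value is 5/6 — not a tautology.

neither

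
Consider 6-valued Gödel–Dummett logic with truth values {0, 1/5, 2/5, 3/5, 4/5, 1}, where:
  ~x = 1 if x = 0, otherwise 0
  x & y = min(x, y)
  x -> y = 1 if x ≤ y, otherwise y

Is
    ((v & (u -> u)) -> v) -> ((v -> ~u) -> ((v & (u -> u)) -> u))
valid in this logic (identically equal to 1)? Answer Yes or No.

Counterexample: take u = 0, v = 1/5.
u -> u = 0 -> 0 = 1
v & (u -> u) = 1/5 & 1 = 1/5
(v & (u -> u)) -> v = 1/5 -> 1/5 = 1
~u = ~0 = 1
v -> ~u = 1/5 -> 1 = 1
u -> u = 0 -> 0 = 1
v & (u -> u) = 1/5 & 1 = 1/5
(v & (u -> u)) -> u = 1/5 -> 0 = 0
(v -> ~u) -> ((v & (u -> u)) -> u) = 1 -> 0 = 0
((v & (u -> u)) -> v) -> ((v -> ~u) -> ((v & (u -> u)) -> u)) = 1 -> 0 = 0
This gives 0 ≠ 1.

No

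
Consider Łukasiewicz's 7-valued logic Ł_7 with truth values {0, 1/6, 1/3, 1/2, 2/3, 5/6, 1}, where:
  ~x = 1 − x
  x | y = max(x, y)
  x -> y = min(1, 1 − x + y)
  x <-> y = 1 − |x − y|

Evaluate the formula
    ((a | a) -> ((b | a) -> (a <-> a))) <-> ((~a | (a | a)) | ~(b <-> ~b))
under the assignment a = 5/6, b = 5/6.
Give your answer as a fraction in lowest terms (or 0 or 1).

a | a = 5/6 | 5/6 = 5/6
b | a = 5/6 | 5/6 = 5/6
a <-> a = 5/6 <-> 5/6 = 1
(b | a) -> (a <-> a) = 5/6 -> 1 = 1
(a | a) -> ((b | a) -> (a <-> a)) = 5/6 -> 1 = 1
~a = ~5/6 = 1/6
a | a = 5/6 | 5/6 = 5/6
~a | (a | a) = 1/6 | 5/6 = 5/6
~b = ~5/6 = 1/6
b <-> ~b = 5/6 <-> 1/6 = 1/3
~(b <-> ~b) = ~1/3 = 2/3
(~a | (a | a)) | ~(b <-> ~b) = 5/6 | 2/3 = 5/6
((a | a) -> ((b | a) -> (a <-> a))) <-> ((~a | (a | a)) | ~(b <-> ~b)) = 1 <-> 5/6 = 5/6

5/6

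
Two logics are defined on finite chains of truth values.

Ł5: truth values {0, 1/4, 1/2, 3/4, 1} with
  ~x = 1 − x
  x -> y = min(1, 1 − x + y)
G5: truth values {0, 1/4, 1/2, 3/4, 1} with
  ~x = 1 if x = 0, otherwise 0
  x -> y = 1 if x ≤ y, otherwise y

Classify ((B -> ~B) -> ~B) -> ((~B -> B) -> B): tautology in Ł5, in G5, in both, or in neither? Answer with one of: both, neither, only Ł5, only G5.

In Ł5: every assignment gives 1 — tautology.
In G5: at B = 1/4 the value is 1/4 — not a tautology.

only Ł5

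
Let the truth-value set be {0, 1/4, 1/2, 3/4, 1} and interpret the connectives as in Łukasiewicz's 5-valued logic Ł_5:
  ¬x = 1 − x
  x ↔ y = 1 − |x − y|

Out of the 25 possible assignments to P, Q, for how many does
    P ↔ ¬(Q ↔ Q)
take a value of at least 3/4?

10

value 1: 5 assignments (counts)
value 3/4: 5 assignments (counts)
value 1/2: 5 assignments
value 1/4: 5 assignments
value 0: 5 assignments
So 10 of the 25 assignments meet the threshold.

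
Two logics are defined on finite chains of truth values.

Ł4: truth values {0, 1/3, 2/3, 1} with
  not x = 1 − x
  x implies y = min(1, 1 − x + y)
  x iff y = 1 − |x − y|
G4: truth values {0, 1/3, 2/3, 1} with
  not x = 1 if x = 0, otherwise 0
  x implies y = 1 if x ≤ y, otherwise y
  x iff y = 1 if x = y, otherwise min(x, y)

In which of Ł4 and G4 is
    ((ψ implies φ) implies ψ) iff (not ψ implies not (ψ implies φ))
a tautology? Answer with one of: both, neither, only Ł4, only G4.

In Ł4: every assignment gives 1 — tautology.
In G4: at φ = 1/3, ψ = 1/3 the value is 1/3 — not a tautology.

only Ł4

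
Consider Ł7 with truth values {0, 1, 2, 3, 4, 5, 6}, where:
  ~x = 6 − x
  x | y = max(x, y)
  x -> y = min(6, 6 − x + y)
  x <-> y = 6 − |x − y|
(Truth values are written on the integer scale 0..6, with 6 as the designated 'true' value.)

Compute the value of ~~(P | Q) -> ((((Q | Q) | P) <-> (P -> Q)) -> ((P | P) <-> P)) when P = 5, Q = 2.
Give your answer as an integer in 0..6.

P | Q = 5 | 2 = 5
~(P | Q) = ~5 = 1
~~(P | Q) = ~1 = 5
Q | Q = 2 | 2 = 2
(Q | Q) | P = 2 | 5 = 5
P -> Q = 5 -> 2 = 3
((Q | Q) | P) <-> (P -> Q) = 5 <-> 3 = 4
P | P = 5 | 5 = 5
(P | P) <-> P = 5 <-> 5 = 6
(((Q | Q) | P) <-> (P -> Q)) -> ((P | P) <-> P) = 4 -> 6 = 6
~~(P | Q) -> ((((Q | Q) | P) <-> (P -> Q)) -> ((P | P) <-> P)) = 5 -> 6 = 6

6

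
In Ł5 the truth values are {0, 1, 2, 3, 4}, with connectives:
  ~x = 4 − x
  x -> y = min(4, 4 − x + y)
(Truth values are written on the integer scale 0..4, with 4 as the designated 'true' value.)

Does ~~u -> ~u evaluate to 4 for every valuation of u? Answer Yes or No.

Counterexample: take u = 3.
~u = ~3 = 1
~~u = ~1 = 3
~u = ~3 = 1
~~u -> ~u = 3 -> 1 = 2
This gives 2 ≠ 4.

No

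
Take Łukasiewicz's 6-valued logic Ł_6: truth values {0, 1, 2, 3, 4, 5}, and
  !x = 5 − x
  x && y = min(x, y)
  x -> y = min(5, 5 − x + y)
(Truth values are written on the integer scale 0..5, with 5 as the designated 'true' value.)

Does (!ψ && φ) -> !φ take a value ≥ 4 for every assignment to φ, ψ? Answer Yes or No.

No

Counterexample: take φ = 4, ψ = 0.
!ψ = !0 = 5
!ψ && φ = 5 && 4 = 4
!φ = !4 = 1
(!ψ && φ) -> !φ = 4 -> 1 = 2
This gives 2, which is below 4.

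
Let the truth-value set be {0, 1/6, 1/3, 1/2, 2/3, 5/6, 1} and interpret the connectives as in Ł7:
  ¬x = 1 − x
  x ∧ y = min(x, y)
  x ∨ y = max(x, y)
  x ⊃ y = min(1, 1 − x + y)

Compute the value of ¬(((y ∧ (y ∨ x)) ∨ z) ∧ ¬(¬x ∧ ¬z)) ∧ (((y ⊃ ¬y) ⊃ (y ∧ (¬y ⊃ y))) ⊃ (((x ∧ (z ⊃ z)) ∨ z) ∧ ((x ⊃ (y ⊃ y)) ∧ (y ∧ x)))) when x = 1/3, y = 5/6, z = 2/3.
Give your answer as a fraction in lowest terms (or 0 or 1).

y ∨ x = 5/6 ∨ 1/3 = 5/6
y ∧ (y ∨ x) = 5/6 ∧ 5/6 = 5/6
(y ∧ (y ∨ x)) ∨ z = 5/6 ∨ 2/3 = 5/6
¬x = ¬1/3 = 2/3
¬z = ¬2/3 = 1/3
¬x ∧ ¬z = 2/3 ∧ 1/3 = 1/3
¬(¬x ∧ ¬z) = ¬1/3 = 2/3
((y ∧ (y ∨ x)) ∨ z) ∧ ¬(¬x ∧ ¬z) = 5/6 ∧ 2/3 = 2/3
¬(((y ∧ (y ∨ x)) ∨ z) ∧ ¬(¬x ∧ ¬z)) = ¬2/3 = 1/3
¬y = ¬5/6 = 1/6
y ⊃ ¬y = 5/6 ⊃ 1/6 = 1/3
¬y = ¬5/6 = 1/6
¬y ⊃ y = 1/6 ⊃ 5/6 = 1
y ∧ (¬y ⊃ y) = 5/6 ∧ 1 = 5/6
(y ⊃ ¬y) ⊃ (y ∧ (¬y ⊃ y)) = 1/3 ⊃ 5/6 = 1
z ⊃ z = 2/3 ⊃ 2/3 = 1
x ∧ (z ⊃ z) = 1/3 ∧ 1 = 1/3
(x ∧ (z ⊃ z)) ∨ z = 1/3 ∨ 2/3 = 2/3
y ⊃ y = 5/6 ⊃ 5/6 = 1
x ⊃ (y ⊃ y) = 1/3 ⊃ 1 = 1
y ∧ x = 5/6 ∧ 1/3 = 1/3
(x ⊃ (y ⊃ y)) ∧ (y ∧ x) = 1 ∧ 1/3 = 1/3
((x ∧ (z ⊃ z)) ∨ z) ∧ ((x ⊃ (y ⊃ y)) ∧ (y ∧ x)) = 2/3 ∧ 1/3 = 1/3
((y ⊃ ¬y) ⊃ (y ∧ (¬y ⊃ y))) ⊃ (((x ∧ (z ⊃ z)) ∨ z) ∧ ((x ⊃ (y ⊃ y)) ∧ (y ∧ x))) = 1 ⊃ 1/3 = 1/3
¬(((y ∧ (y ∨ x)) ∨ z) ∧ ¬(¬x ∧ ¬z)) ∧ (((y ⊃ ¬y) ⊃ (y ∧ (¬y ⊃ y))) ⊃ (((x ∧ (z ⊃ z)) ∨ z) ∧ ((x ⊃ (y ⊃ y)) ∧ (y ∧ x)))) = 1/3 ∧ 1/3 = 1/3

1/3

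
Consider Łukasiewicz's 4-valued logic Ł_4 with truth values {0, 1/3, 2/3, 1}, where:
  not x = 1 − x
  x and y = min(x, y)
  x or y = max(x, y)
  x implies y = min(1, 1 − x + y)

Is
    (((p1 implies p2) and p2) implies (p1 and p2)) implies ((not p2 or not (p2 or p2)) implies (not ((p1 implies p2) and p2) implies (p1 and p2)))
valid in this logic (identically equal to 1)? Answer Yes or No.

Counterexample: take p1 = 0, p2 = 0.
p1 implies p2 = 0 implies 0 = 1
(p1 implies p2) and p2 = 1 and 0 = 0
p1 and p2 = 0 and 0 = 0
((p1 implies p2) and p2) implies (p1 and p2) = 0 implies 0 = 1
not p2 = not 0 = 1
p2 or p2 = 0 or 0 = 0
not (p2 or p2) = not 0 = 1
not p2 or not (p2 or p2) = 1 or 1 = 1
p1 implies p2 = 0 implies 0 = 1
(p1 implies p2) and p2 = 1 and 0 = 0
not ((p1 implies p2) and p2) = not 0 = 1
p1 and p2 = 0 and 0 = 0
not ((p1 implies p2) and p2) implies (p1 and p2) = 1 implies 0 = 0
(not p2 or not (p2 or p2)) implies (not ((p1 implies p2) and p2) implies (p1 and p2)) = 1 implies 0 = 0
(((p1 implies p2) and p2) implies (p1 and p2)) implies ((not p2 or not (p2 or p2)) implies (not ((p1 implies p2) and p2) implies (p1 and p2))) = 1 implies 0 = 0
This gives 0 ≠ 1.

No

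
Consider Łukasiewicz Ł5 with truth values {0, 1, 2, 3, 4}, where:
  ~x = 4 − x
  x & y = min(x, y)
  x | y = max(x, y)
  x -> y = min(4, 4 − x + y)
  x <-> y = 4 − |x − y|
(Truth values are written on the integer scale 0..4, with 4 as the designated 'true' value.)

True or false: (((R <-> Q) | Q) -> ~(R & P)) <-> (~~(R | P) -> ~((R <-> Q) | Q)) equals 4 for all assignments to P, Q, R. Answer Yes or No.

No

Counterexample: take P = 0, Q = 1, R = 1.
R <-> Q = 1 <-> 1 = 4
(R <-> Q) | Q = 4 | 1 = 4
R & P = 1 & 0 = 0
~(R & P) = ~0 = 4
((R <-> Q) | Q) -> ~(R & P) = 4 -> 4 = 4
R | P = 1 | 0 = 1
~(R | P) = ~1 = 3
~~(R | P) = ~3 = 1
R <-> Q = 1 <-> 1 = 4
(R <-> Q) | Q = 4 | 1 = 4
~((R <-> Q) | Q) = ~4 = 0
~~(R | P) -> ~((R <-> Q) | Q) = 1 -> 0 = 3
(((R <-> Q) | Q) -> ~(R & P)) <-> (~~(R | P) -> ~((R <-> Q) | Q)) = 4 <-> 3 = 3
This gives 3 ≠ 4.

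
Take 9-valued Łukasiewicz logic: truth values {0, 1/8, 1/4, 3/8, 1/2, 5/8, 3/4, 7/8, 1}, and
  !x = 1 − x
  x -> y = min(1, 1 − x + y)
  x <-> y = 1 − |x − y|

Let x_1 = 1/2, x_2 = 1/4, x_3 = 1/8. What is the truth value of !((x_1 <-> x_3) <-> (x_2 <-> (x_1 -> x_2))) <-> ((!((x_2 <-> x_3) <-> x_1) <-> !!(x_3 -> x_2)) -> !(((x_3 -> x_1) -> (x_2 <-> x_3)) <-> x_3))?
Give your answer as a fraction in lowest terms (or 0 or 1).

1/8

x_1 <-> x_3 = 1/2 <-> 1/8 = 5/8
x_1 -> x_2 = 1/2 -> 1/4 = 3/4
x_2 <-> (x_1 -> x_2) = 1/4 <-> 3/4 = 1/2
(x_1 <-> x_3) <-> (x_2 <-> (x_1 -> x_2)) = 5/8 <-> 1/2 = 7/8
!((x_1 <-> x_3) <-> (x_2 <-> (x_1 -> x_2))) = !7/8 = 1/8
x_2 <-> x_3 = 1/4 <-> 1/8 = 7/8
(x_2 <-> x_3) <-> x_1 = 7/8 <-> 1/2 = 5/8
!((x_2 <-> x_3) <-> x_1) = !5/8 = 3/8
x_3 -> x_2 = 1/8 -> 1/4 = 1
!(x_3 -> x_2) = !1 = 0
!!(x_3 -> x_2) = !0 = 1
!((x_2 <-> x_3) <-> x_1) <-> !!(x_3 -> x_2) = 3/8 <-> 1 = 3/8
x_3 -> x_1 = 1/8 -> 1/2 = 1
x_2 <-> x_3 = 1/4 <-> 1/8 = 7/8
(x_3 -> x_1) -> (x_2 <-> x_3) = 1 -> 7/8 = 7/8
((x_3 -> x_1) -> (x_2 <-> x_3)) <-> x_3 = 7/8 <-> 1/8 = 1/4
!(((x_3 -> x_1) -> (x_2 <-> x_3)) <-> x_3) = !1/4 = 3/4
(!((x_2 <-> x_3) <-> x_1) <-> !!(x_3 -> x_2)) -> !(((x_3 -> x_1) -> (x_2 <-> x_3)) <-> x_3) = 3/8 -> 3/4 = 1
!((x_1 <-> x_3) <-> (x_2 <-> (x_1 -> x_2))) <-> ((!((x_2 <-> x_3) <-> x_1) <-> !!(x_3 -> x_2)) -> !(((x_3 -> x_1) -> (x_2 <-> x_3)) <-> x_3)) = 1/8 <-> 1 = 1/8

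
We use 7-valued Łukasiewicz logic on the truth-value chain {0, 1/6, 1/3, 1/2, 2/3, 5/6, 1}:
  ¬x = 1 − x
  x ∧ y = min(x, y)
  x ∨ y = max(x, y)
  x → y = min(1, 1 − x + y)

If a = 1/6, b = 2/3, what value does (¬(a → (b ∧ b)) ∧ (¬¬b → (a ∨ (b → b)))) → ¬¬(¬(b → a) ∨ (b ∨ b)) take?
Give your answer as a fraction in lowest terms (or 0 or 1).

1

b ∧ b = 2/3 ∧ 2/3 = 2/3
a → (b ∧ b) = 1/6 → 2/3 = 1
¬(a → (b ∧ b)) = ¬1 = 0
¬b = ¬2/3 = 1/3
¬¬b = ¬1/3 = 2/3
b → b = 2/3 → 2/3 = 1
a ∨ (b → b) = 1/6 ∨ 1 = 1
¬¬b → (a ∨ (b → b)) = 2/3 → 1 = 1
¬(a → (b ∧ b)) ∧ (¬¬b → (a ∨ (b → b))) = 0 ∧ 1 = 0
b → a = 2/3 → 1/6 = 1/2
¬(b → a) = ¬1/2 = 1/2
b ∨ b = 2/3 ∨ 2/3 = 2/3
¬(b → a) ∨ (b ∨ b) = 1/2 ∨ 2/3 = 2/3
¬(¬(b → a) ∨ (b ∨ b)) = ¬2/3 = 1/3
¬¬(¬(b → a) ∨ (b ∨ b)) = ¬1/3 = 2/3
(¬(a → (b ∧ b)) ∧ (¬¬b → (a ∨ (b → b)))) → ¬¬(¬(b → a) ∨ (b ∨ b)) = 0 → 2/3 = 1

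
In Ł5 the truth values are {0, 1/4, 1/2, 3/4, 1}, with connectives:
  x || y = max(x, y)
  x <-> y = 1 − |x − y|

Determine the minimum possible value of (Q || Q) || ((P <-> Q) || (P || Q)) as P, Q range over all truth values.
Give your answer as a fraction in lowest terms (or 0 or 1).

Take P = 0, Q = 1/2:
Q || Q = 1/2 || 1/2 = 1/2
P <-> Q = 0 <-> 1/2 = 1/2
P || Q = 0 || 1/2 = 1/2
(P <-> Q) || (P || Q) = 1/2 || 1/2 = 1/2
(Q || Q) || ((P <-> Q) || (P || Q)) = 1/2 || 1/2 = 1/2
No assignment yields a value below 1/2, so this is the minimum.

1/2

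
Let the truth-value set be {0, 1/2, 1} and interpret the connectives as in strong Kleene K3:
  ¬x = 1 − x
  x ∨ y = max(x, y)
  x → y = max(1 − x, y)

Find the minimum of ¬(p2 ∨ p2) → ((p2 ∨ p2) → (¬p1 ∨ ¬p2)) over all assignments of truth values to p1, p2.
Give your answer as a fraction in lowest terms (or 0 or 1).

1/2

Take p1 = 1/2, p2 = 1/2:
p2 ∨ p2 = 1/2 ∨ 1/2 = 1/2
¬(p2 ∨ p2) = ¬1/2 = 1/2
p2 ∨ p2 = 1/2 ∨ 1/2 = 1/2
¬p1 = ¬1/2 = 1/2
¬p2 = ¬1/2 = 1/2
¬p1 ∨ ¬p2 = 1/2 ∨ 1/2 = 1/2
(p2 ∨ p2) → (¬p1 ∨ ¬p2) = 1/2 → 1/2 = 1/2
¬(p2 ∨ p2) → ((p2 ∨ p2) → (¬p1 ∨ ¬p2)) = 1/2 → 1/2 = 1/2
No assignment yields a value below 1/2, so this is the minimum.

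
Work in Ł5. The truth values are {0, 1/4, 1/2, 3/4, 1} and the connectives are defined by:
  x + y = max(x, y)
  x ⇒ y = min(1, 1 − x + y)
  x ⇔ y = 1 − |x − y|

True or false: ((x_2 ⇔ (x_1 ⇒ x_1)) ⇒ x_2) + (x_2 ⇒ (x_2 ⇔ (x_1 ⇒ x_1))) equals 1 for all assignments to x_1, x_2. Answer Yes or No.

Yes

At x_1 = 1/2, x_2 = 3/4, for instance:
x_1 ⇒ x_1 = 1/2 ⇒ 1/2 = 1
x_2 ⇔ (x_1 ⇒ x_1) = 3/4 ⇔ 1 = 3/4
(x_2 ⇔ (x_1 ⇒ x_1)) ⇒ x_2 = 3/4 ⇒ 3/4 = 1
x_2 ⇒ (x_2 ⇔ (x_1 ⇒ x_1)) = 3/4 ⇒ 3/4 = 1
((x_2 ⇔ (x_1 ⇒ x_1)) ⇒ x_2) + (x_2 ⇒ (x_2 ⇔ (x_1 ⇒ x_1))) = 1 + 1 = 1
and checking the remaining 24 assignments likewise gives ≥ 1 in every case.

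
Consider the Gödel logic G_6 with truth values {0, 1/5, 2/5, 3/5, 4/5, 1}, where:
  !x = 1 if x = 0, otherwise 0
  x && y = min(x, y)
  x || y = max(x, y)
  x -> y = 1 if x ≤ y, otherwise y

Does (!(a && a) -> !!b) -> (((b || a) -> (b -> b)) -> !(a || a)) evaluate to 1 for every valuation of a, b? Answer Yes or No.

No

Counterexample: take a = 1/5, b = 0.
a && a = 1/5 && 1/5 = 1/5
!(a && a) = !1/5 = 0
!b = !0 = 1
!!b = !1 = 0
!(a && a) -> !!b = 0 -> 0 = 1
b || a = 0 || 1/5 = 1/5
b -> b = 0 -> 0 = 1
(b || a) -> (b -> b) = 1/5 -> 1 = 1
a || a = 1/5 || 1/5 = 1/5
!(a || a) = !1/5 = 0
((b || a) -> (b -> b)) -> !(a || a) = 1 -> 0 = 0
(!(a && a) -> !!b) -> (((b || a) -> (b -> b)) -> !(a || a)) = 1 -> 0 = 0
This gives 0 ≠ 1.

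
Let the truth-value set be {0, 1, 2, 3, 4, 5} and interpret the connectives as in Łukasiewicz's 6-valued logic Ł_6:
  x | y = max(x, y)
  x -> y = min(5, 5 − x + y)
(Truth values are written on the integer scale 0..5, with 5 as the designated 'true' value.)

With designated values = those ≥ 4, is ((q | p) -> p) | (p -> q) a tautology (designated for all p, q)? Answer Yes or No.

At p = 3, q = 2, for instance:
q | p = 2 | 3 = 3
(q | p) -> p = 3 -> 3 = 5
p -> q = 3 -> 2 = 4
((q | p) -> p) | (p -> q) = 5 | 4 = 5
and checking the remaining 35 assignments likewise gives ≥ 4 in every case.

Yes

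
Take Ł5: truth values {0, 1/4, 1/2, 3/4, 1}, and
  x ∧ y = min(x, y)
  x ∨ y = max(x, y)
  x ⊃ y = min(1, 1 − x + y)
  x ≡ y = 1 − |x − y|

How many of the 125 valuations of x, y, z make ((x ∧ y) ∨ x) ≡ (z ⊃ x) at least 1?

45

value 1: 45 assignments (counts)
value 3/4: 35 assignments
value 1/2: 25 assignments
value 1/4: 15 assignments
value 0: 5 assignments
So 45 of the 125 assignments meet the threshold.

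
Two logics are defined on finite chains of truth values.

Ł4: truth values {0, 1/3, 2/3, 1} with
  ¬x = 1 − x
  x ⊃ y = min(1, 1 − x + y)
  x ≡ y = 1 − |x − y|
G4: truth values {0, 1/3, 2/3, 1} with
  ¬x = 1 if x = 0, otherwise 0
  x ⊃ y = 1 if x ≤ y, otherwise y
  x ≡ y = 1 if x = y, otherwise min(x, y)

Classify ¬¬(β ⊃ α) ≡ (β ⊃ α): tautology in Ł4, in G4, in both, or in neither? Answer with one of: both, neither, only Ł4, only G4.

In Ł4: every assignment gives 1 — tautology.
In G4: at α = 1/3, β = 2/3 the value is 1/3 — not a tautology.

only Ł4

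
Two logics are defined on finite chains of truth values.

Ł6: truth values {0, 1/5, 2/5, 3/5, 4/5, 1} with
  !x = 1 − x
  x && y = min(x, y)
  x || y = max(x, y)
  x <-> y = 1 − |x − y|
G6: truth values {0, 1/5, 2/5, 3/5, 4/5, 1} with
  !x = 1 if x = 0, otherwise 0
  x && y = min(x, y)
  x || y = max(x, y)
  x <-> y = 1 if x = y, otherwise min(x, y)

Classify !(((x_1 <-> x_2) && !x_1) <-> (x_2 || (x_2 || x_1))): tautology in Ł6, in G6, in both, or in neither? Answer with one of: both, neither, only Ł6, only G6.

In Ł6: at x_1 = 0, x_2 = 1/5 the value is 3/5 — not a tautology.
In G6: every assignment gives 1 — tautology.

only G6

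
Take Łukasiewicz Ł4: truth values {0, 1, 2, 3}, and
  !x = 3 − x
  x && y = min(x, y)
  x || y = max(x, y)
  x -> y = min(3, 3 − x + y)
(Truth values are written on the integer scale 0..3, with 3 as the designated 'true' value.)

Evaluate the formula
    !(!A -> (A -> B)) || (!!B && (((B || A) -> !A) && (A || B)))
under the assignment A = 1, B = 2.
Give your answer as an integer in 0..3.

!A = !1 = 2
A -> B = 1 -> 2 = 3
!A -> (A -> B) = 2 -> 3 = 3
!(!A -> (A -> B)) = !3 = 0
!B = !2 = 1
!!B = !1 = 2
B || A = 2 || 1 = 2
!A = !1 = 2
(B || A) -> !A = 2 -> 2 = 3
A || B = 1 || 2 = 2
((B || A) -> !A) && (A || B) = 3 && 2 = 2
!!B && (((B || A) -> !A) && (A || B)) = 2 && 2 = 2
!(!A -> (A -> B)) || (!!B && (((B || A) -> !A) && (A || B))) = 0 || 2 = 2

2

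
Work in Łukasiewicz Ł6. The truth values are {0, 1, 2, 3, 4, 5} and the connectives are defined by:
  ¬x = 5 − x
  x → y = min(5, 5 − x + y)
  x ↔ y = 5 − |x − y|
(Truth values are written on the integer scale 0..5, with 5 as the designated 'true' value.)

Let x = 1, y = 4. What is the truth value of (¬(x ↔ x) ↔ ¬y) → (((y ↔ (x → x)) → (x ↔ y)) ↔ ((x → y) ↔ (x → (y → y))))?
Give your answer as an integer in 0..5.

x ↔ x = 1 ↔ 1 = 5
¬(x ↔ x) = ¬5 = 0
¬y = ¬4 = 1
¬(x ↔ x) ↔ ¬y = 0 ↔ 1 = 4
x → x = 1 → 1 = 5
y ↔ (x → x) = 4 ↔ 5 = 4
x ↔ y = 1 ↔ 4 = 2
(y ↔ (x → x)) → (x ↔ y) = 4 → 2 = 3
x → y = 1 → 4 = 5
y → y = 4 → 4 = 5
x → (y → y) = 1 → 5 = 5
(x → y) ↔ (x → (y → y)) = 5 ↔ 5 = 5
((y ↔ (x → x)) → (x ↔ y)) ↔ ((x → y) ↔ (x → (y → y))) = 3 ↔ 5 = 3
(¬(x ↔ x) ↔ ¬y) → (((y ↔ (x → x)) → (x ↔ y)) ↔ ((x → y) ↔ (x → (y → y)))) = 4 → 3 = 4

4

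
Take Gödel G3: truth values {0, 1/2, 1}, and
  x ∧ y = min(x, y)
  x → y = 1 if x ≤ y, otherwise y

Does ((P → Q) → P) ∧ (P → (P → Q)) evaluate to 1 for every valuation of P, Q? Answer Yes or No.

Counterexample: take P = 0, Q = 0.
P → Q = 0 → 0 = 1
(P → Q) → P = 1 → 0 = 0
P → (P → Q) = 0 → 1 = 1
((P → Q) → P) ∧ (P → (P → Q)) = 0 ∧ 1 = 0
This gives 0 ≠ 1.

No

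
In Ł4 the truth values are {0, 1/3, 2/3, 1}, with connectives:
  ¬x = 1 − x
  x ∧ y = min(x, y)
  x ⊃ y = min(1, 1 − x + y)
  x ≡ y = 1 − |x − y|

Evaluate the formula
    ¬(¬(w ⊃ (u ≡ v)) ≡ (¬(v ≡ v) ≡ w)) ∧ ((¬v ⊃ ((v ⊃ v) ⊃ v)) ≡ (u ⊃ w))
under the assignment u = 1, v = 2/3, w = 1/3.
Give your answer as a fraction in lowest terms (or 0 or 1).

u ≡ v = 1 ≡ 2/3 = 2/3
w ⊃ (u ≡ v) = 1/3 ⊃ 2/3 = 1
¬(w ⊃ (u ≡ v)) = ¬1 = 0
v ≡ v = 2/3 ≡ 2/3 = 1
¬(v ≡ v) = ¬1 = 0
¬(v ≡ v) ≡ w = 0 ≡ 1/3 = 2/3
¬(w ⊃ (u ≡ v)) ≡ (¬(v ≡ v) ≡ w) = 0 ≡ 2/3 = 1/3
¬(¬(w ⊃ (u ≡ v)) ≡ (¬(v ≡ v) ≡ w)) = ¬1/3 = 2/3
¬v = ¬2/3 = 1/3
v ⊃ v = 2/3 ⊃ 2/3 = 1
(v ⊃ v) ⊃ v = 1 ⊃ 2/3 = 2/3
¬v ⊃ ((v ⊃ v) ⊃ v) = 1/3 ⊃ 2/3 = 1
u ⊃ w = 1 ⊃ 1/3 = 1/3
(¬v ⊃ ((v ⊃ v) ⊃ v)) ≡ (u ⊃ w) = 1 ≡ 1/3 = 1/3
¬(¬(w ⊃ (u ≡ v)) ≡ (¬(v ≡ v) ≡ w)) ∧ ((¬v ⊃ ((v ⊃ v) ⊃ v)) ≡ (u ⊃ w)) = 2/3 ∧ 1/3 = 1/3

1/3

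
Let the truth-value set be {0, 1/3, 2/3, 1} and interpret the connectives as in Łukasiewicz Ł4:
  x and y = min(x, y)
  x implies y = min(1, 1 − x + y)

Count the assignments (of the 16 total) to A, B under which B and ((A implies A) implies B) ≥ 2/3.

8

A = 0, B = 0 ↦ 0  <
A = 0, B = 1/3 ↦ 1/3  <
A = 0, B = 2/3 ↦ 2/3  ≥
A = 0, B = 1 ↦ 1  ≥
A = 1/3, B = 0 ↦ 0  <
A = 1/3, B = 1/3 ↦ 1/3  <
A = 1/3, B = 2/3 ↦ 2/3  ≥
A = 1/3, B = 1 ↦ 1  ≥
A = 2/3, B = 0 ↦ 0  <
A = 2/3, B = 1/3 ↦ 1/3  <
A = 2/3, B = 2/3 ↦ 2/3  ≥
A = 2/3, B = 1 ↦ 1  ≥
A = 1, B = 0 ↦ 0  <
A = 1, B = 1/3 ↦ 1/3  <
A = 1, B = 2/3 ↦ 2/3  ≥
A = 1, B = 1 ↦ 1  ≥
So 8 of the 16 assignments meet the threshold.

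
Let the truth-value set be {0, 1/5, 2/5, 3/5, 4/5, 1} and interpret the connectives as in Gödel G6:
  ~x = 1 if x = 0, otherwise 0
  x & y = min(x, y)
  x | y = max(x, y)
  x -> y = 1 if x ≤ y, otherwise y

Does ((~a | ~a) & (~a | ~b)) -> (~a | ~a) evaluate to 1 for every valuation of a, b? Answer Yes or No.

Yes

At a = 4/5, b = 0, for instance:
~a = ~4/5 = 0
~a = ~4/5 = 0
~a | ~a = 0 | 0 = 0
~a = ~4/5 = 0
~b = ~0 = 1
~a | ~b = 0 | 1 = 1
(~a | ~a) & (~a | ~b) = 0 & 1 = 0
((~a | ~a) & (~a | ~b)) -> (~a | ~a) = 0 -> 0 = 1
and checking the remaining 35 assignments likewise gives ≥ 1 in every case.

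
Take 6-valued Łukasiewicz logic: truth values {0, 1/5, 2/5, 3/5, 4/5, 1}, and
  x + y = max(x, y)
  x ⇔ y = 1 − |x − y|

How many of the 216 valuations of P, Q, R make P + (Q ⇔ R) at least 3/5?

value 1: 66 assignments (counts)
value 4/5: 70 assignments (counts)
value 3/5: 44 assignments (counts)
value 2/5: 24 assignments
value 1/5: 10 assignments
value 0: 2 assignments
So 180 of the 216 assignments meet the threshold.

180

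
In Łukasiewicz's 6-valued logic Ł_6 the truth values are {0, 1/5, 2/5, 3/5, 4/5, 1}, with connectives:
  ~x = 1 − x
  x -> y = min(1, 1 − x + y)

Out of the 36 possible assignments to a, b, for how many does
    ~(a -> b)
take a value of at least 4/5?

3

value 1: 1 assignment (counts)
value 4/5: 2 assignments (counts)
value 3/5: 3 assignments
value 2/5: 4 assignments
value 1/5: 5 assignments
value 0: 21 assignments
So 3 of the 36 assignments meet the threshold.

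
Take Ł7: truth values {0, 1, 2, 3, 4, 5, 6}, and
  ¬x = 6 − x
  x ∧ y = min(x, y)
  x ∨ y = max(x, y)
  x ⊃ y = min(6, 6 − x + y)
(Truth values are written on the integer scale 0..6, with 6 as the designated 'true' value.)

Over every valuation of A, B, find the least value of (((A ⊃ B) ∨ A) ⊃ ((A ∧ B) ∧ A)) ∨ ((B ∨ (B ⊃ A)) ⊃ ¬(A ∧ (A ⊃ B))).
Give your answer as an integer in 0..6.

Take A = 3, B = 0:
A ⊃ B = 3 ⊃ 0 = 3
(A ⊃ B) ∨ A = 3 ∨ 3 = 3
A ∧ B = 3 ∧ 0 = 0
(A ∧ B) ∧ A = 0 ∧ 3 = 0
((A ⊃ B) ∨ A) ⊃ ((A ∧ B) ∧ A) = 3 ⊃ 0 = 3
B ⊃ A = 0 ⊃ 3 = 6
B ∨ (B ⊃ A) = 0 ∨ 6 = 6
A ⊃ B = 3 ⊃ 0 = 3
A ∧ (A ⊃ B) = 3 ∧ 3 = 3
¬(A ∧ (A ⊃ B)) = ¬3 = 3
(B ∨ (B ⊃ A)) ⊃ ¬(A ∧ (A ⊃ B)) = 6 ⊃ 3 = 3
(((A ⊃ B) ∨ A) ⊃ ((A ∧ B) ∧ A)) ∨ ((B ∨ (B ⊃ A)) ⊃ ¬(A ∧ (A ⊃ B))) = 3 ∨ 3 = 3
No assignment yields a value below 3, so this is the minimum.

3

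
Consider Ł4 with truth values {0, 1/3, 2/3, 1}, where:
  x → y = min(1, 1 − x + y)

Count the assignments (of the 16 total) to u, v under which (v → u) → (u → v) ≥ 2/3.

u = 0, v = 0 ↦ 1  ≥
u = 0, v = 1/3 ↦ 1  ≥
u = 0, v = 2/3 ↦ 1  ≥
u = 0, v = 1 ↦ 1  ≥
u = 1/3, v = 0 ↦ 2/3  ≥
u = 1/3, v = 1/3 ↦ 1  ≥
u = 1/3, v = 2/3 ↦ 1  ≥
u = 1/3, v = 1 ↦ 1  ≥
u = 2/3, v = 0 ↦ 1/3  <
u = 2/3, v = 1/3 ↦ 2/3  ≥
u = 2/3, v = 2/3 ↦ 1  ≥
u = 2/3, v = 1 ↦ 1  ≥
u = 1, v = 0 ↦ 0  <
u = 1, v = 1/3 ↦ 1/3  <
u = 1, v = 2/3 ↦ 2/3  ≥
u = 1, v = 1 ↦ 1  ≥
So 13 of the 16 assignments meet the threshold.

13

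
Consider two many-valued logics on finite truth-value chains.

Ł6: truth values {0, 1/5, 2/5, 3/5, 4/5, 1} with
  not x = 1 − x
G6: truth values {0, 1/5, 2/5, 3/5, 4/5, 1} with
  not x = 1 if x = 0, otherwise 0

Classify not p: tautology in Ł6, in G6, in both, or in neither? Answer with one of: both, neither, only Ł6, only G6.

neither

In Ł6: at p = 1/5 the value is 4/5 — not a tautology.
In G6: at p = 1/5 the value is 0 — not a tautology.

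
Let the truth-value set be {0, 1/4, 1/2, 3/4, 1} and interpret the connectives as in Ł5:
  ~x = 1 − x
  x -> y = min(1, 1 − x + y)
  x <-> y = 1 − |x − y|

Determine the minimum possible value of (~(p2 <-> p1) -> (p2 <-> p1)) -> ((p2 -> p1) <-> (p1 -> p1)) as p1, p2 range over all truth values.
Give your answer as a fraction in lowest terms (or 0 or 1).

Take p1 = 0, p2 = 1/2:
p2 <-> p1 = 1/2 <-> 0 = 1/2
~(p2 <-> p1) = ~1/2 = 1/2
p2 <-> p1 = 1/2 <-> 0 = 1/2
~(p2 <-> p1) -> (p2 <-> p1) = 1/2 -> 1/2 = 1
p2 -> p1 = 1/2 -> 0 = 1/2
p1 -> p1 = 0 -> 0 = 1
(p2 -> p1) <-> (p1 -> p1) = 1/2 <-> 1 = 1/2
(~(p2 <-> p1) -> (p2 <-> p1)) -> ((p2 -> p1) <-> (p1 -> p1)) = 1 -> 1/2 = 1/2
No assignment yields a value below 1/2, so this is the minimum.

1/2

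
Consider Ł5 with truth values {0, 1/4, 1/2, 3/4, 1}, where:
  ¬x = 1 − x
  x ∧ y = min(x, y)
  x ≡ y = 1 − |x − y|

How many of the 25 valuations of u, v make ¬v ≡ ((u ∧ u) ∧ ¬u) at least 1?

5

value 1: 5 assignments (counts)
value 3/4: 8 assignments
value 1/2: 6 assignments
value 1/4: 4 assignments
value 0: 2 assignments
So 5 of the 25 assignments meet the threshold.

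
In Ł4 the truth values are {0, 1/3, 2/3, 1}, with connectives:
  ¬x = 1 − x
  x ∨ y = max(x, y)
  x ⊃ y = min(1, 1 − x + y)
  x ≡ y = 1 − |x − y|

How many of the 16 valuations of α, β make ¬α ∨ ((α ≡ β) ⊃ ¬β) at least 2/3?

α = 0, β = 0 ↦ 1  ≥
α = 0, β = 1/3 ↦ 1  ≥
α = 0, β = 2/3 ↦ 1  ≥
α = 0, β = 1 ↦ 1  ≥
α = 1/3, β = 0 ↦ 1  ≥
α = 1/3, β = 1/3 ↦ 2/3  ≥
α = 1/3, β = 2/3 ↦ 2/3  ≥
α = 1/3, β = 1 ↦ 2/3  ≥
α = 2/3, β = 0 ↦ 1  ≥
α = 2/3, β = 1/3 ↦ 1  ≥
α = 2/3, β = 2/3 ↦ 1/3  <
α = 2/3, β = 1 ↦ 1/3  <
α = 1, β = 0 ↦ 1  ≥
α = 1, β = 1/3 ↦ 1  ≥
α = 1, β = 2/3 ↦ 2/3  ≥
α = 1, β = 1 ↦ 0  <
So 13 of the 16 assignments meet the threshold.

13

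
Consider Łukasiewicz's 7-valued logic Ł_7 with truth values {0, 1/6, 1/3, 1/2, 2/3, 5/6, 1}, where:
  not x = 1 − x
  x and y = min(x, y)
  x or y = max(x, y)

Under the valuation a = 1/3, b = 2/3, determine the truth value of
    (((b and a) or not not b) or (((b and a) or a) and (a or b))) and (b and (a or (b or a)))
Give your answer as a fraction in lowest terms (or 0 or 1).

2/3

b and a = 2/3 and 1/3 = 1/3
not b = not 2/3 = 1/3
not not b = not 1/3 = 2/3
(b and a) or not not b = 1/3 or 2/3 = 2/3
b and a = 2/3 and 1/3 = 1/3
(b and a) or a = 1/3 or 1/3 = 1/3
a or b = 1/3 or 2/3 = 2/3
((b and a) or a) and (a or b) = 1/3 and 2/3 = 1/3
((b and a) or not not b) or (((b and a) or a) and (a or b)) = 2/3 or 1/3 = 2/3
b or a = 2/3 or 1/3 = 2/3
a or (b or a) = 1/3 or 2/3 = 2/3
b and (a or (b or a)) = 2/3 and 2/3 = 2/3
(((b and a) or not not b) or (((b and a) or a) and (a or b))) and (b and (a or (b or a))) = 2/3 and 2/3 = 2/3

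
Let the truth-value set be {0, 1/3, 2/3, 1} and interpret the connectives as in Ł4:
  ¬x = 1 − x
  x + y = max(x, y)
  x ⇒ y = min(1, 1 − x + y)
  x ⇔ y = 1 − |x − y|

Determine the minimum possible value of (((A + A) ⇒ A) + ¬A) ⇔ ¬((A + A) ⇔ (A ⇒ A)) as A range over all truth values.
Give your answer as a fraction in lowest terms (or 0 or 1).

Take A = 1:
A + A = 1 + 1 = 1
(A + A) ⇒ A = 1 ⇒ 1 = 1
¬A = ¬1 = 0
((A + A) ⇒ A) + ¬A = 1 + 0 = 1
A + A = 1 + 1 = 1
A ⇒ A = 1 ⇒ 1 = 1
(A + A) ⇔ (A ⇒ A) = 1 ⇔ 1 = 1
¬((A + A) ⇔ (A ⇒ A)) = ¬1 = 0
(((A + A) ⇒ A) + ¬A) ⇔ ¬((A + A) ⇔ (A ⇒ A)) = 1 ⇔ 0 = 0
No assignment yields a value below 0, so this is the minimum.

0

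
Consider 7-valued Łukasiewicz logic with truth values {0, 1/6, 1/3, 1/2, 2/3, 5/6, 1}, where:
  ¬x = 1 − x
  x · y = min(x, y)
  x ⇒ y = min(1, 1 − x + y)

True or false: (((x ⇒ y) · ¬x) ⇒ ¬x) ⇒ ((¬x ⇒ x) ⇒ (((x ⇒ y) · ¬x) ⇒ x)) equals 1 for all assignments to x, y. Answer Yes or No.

At x = 0, y = 1/3, for instance:
x ⇒ y = 0 ⇒ 1/3 = 1
¬x = ¬0 = 1
(x ⇒ y) · ¬x = 1 · 1 = 1
¬x = ¬0 = 1
((x ⇒ y) · ¬x) ⇒ ¬x = 1 ⇒ 1 = 1
¬x ⇒ x = 1 ⇒ 0 = 0
((x ⇒ y) · ¬x) ⇒ x = 1 ⇒ 0 = 0
(¬x ⇒ x) ⇒ (((x ⇒ y) · ¬x) ⇒ x) = 0 ⇒ 0 = 1
(((x ⇒ y) · ¬x) ⇒ ¬x) ⇒ ((¬x ⇒ x) ⇒ (((x ⇒ y) · ¬x) ⇒ x)) = 1 ⇒ 1 = 1
and checking the remaining 48 assignments likewise gives ≥ 1 in every case.

Yes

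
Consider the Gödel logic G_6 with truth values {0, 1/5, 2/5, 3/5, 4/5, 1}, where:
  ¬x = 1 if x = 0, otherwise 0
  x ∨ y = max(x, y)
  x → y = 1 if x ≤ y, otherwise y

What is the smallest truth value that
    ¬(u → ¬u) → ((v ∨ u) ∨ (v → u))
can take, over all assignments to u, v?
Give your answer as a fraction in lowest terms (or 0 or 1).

Take u = 1/5, v = 2/5:
¬u = ¬1/5 = 0
u → ¬u = 1/5 → 0 = 0
¬(u → ¬u) = ¬0 = 1
v ∨ u = 2/5 ∨ 1/5 = 2/5
v → u = 2/5 → 1/5 = 1/5
(v ∨ u) ∨ (v → u) = 2/5 ∨ 1/5 = 2/5
¬(u → ¬u) → ((v ∨ u) ∨ (v → u)) = 1 → 2/5 = 2/5
No assignment yields a value below 2/5, so this is the minimum.

2/5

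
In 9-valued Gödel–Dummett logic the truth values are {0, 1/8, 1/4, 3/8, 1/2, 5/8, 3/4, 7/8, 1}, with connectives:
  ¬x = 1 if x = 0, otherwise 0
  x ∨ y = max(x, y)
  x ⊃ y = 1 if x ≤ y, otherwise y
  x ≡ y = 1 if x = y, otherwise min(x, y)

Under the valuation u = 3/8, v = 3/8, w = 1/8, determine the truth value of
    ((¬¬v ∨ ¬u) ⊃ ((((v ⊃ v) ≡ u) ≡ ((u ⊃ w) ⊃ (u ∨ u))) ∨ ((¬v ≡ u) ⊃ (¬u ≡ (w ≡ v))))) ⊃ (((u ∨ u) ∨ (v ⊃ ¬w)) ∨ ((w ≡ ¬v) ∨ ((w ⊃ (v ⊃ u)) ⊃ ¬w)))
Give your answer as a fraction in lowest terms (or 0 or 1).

¬v = ¬3/8 = 0
¬¬v = ¬0 = 1
¬u = ¬3/8 = 0
¬¬v ∨ ¬u = 1 ∨ 0 = 1
v ⊃ v = 3/8 ⊃ 3/8 = 1
(v ⊃ v) ≡ u = 1 ≡ 3/8 = 3/8
u ⊃ w = 3/8 ⊃ 1/8 = 1/8
u ∨ u = 3/8 ∨ 3/8 = 3/8
(u ⊃ w) ⊃ (u ∨ u) = 1/8 ⊃ 3/8 = 1
((v ⊃ v) ≡ u) ≡ ((u ⊃ w) ⊃ (u ∨ u)) = 3/8 ≡ 1 = 3/8
¬v = ¬3/8 = 0
¬v ≡ u = 0 ≡ 3/8 = 0
¬u = ¬3/8 = 0
w ≡ v = 1/8 ≡ 3/8 = 1/8
¬u ≡ (w ≡ v) = 0 ≡ 1/8 = 0
(¬v ≡ u) ⊃ (¬u ≡ (w ≡ v)) = 0 ⊃ 0 = 1
(((v ⊃ v) ≡ u) ≡ ((u ⊃ w) ⊃ (u ∨ u))) ∨ ((¬v ≡ u) ⊃ (¬u ≡ (w ≡ v))) = 3/8 ∨ 1 = 1
(¬¬v ∨ ¬u) ⊃ ((((v ⊃ v) ≡ u) ≡ ((u ⊃ w) ⊃ (u ∨ u))) ∨ ((¬v ≡ u) ⊃ (¬u ≡ (w ≡ v)))) = 1 ⊃ 1 = 1
u ∨ u = 3/8 ∨ 3/8 = 3/8
¬w = ¬1/8 = 0
v ⊃ ¬w = 3/8 ⊃ 0 = 0
(u ∨ u) ∨ (v ⊃ ¬w) = 3/8 ∨ 0 = 3/8
¬v = ¬3/8 = 0
w ≡ ¬v = 1/8 ≡ 0 = 0
v ⊃ u = 3/8 ⊃ 3/8 = 1
w ⊃ (v ⊃ u) = 1/8 ⊃ 1 = 1
¬w = ¬1/8 = 0
(w ⊃ (v ⊃ u)) ⊃ ¬w = 1 ⊃ 0 = 0
(w ≡ ¬v) ∨ ((w ⊃ (v ⊃ u)) ⊃ ¬w) = 0 ∨ 0 = 0
((u ∨ u) ∨ (v ⊃ ¬w)) ∨ ((w ≡ ¬v) ∨ ((w ⊃ (v ⊃ u)) ⊃ ¬w)) = 3/8 ∨ 0 = 3/8
((¬¬v ∨ ¬u) ⊃ ((((v ⊃ v) ≡ u) ≡ ((u ⊃ w) ⊃ (u ∨ u))) ∨ ((¬v ≡ u) ⊃ (¬u ≡ (w ≡ v))))) ⊃ (((u ∨ u) ∨ (v ⊃ ¬w)) ∨ ((w ≡ ¬v) ∨ ((w ⊃ (v ⊃ u)) ⊃ ¬w))) = 1 ⊃ 3/8 = 3/8

3/8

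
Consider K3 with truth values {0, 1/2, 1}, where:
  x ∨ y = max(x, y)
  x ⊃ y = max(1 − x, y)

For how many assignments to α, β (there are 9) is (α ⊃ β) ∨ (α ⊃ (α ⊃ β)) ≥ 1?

α = 0, β = 0 ↦ 1  ≥
α = 0, β = 1/2 ↦ 1  ≥
α = 0, β = 1 ↦ 1  ≥
α = 1/2, β = 0 ↦ 1/2  <
α = 1/2, β = 1/2 ↦ 1/2  <
α = 1/2, β = 1 ↦ 1  ≥
α = 1, β = 0 ↦ 0  <
α = 1, β = 1/2 ↦ 1/2  <
α = 1, β = 1 ↦ 1  ≥
So 5 of the 9 assignments meet the threshold.

5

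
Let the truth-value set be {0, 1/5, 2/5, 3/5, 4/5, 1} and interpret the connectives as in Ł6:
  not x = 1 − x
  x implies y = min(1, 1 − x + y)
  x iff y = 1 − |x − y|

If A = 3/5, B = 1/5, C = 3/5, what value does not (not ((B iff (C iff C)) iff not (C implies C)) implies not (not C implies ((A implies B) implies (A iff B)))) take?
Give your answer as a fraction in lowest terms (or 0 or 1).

1/5

C iff C = 3/5 iff 3/5 = 1
B iff (C iff C) = 1/5 iff 1 = 1/5
C implies C = 3/5 implies 3/5 = 1
not (C implies C) = not 1 = 0
(B iff (C iff C)) iff not (C implies C) = 1/5 iff 0 = 4/5
not ((B iff (C iff C)) iff not (C implies C)) = not 4/5 = 1/5
not C = not 3/5 = 2/5
A implies B = 3/5 implies 1/5 = 3/5
A iff B = 3/5 iff 1/5 = 3/5
(A implies B) implies (A iff B) = 3/5 implies 3/5 = 1
not C implies ((A implies B) implies (A iff B)) = 2/5 implies 1 = 1
not (not C implies ((A implies B) implies (A iff B))) = not 1 = 0
not ((B iff (C iff C)) iff not (C implies C)) implies not (not C implies ((A implies B) implies (A iff B))) = 1/5 implies 0 = 4/5
not (not ((B iff (C iff C)) iff not (C implies C)) implies not (not C implies ((A implies B) implies (A iff B)))) = not 4/5 = 1/5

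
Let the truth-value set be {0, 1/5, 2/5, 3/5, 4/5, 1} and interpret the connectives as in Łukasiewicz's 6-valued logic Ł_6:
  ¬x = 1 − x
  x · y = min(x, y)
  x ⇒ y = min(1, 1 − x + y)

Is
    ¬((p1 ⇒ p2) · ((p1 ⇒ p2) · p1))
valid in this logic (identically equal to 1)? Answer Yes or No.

Counterexample: take p1 = 1/5, p2 = 0.
p1 ⇒ p2 = 1/5 ⇒ 0 = 4/5
p1 ⇒ p2 = 1/5 ⇒ 0 = 4/5
(p1 ⇒ p2) · p1 = 4/5 · 1/5 = 1/5
(p1 ⇒ p2) · ((p1 ⇒ p2) · p1) = 4/5 · 1/5 = 1/5
¬((p1 ⇒ p2) · ((p1 ⇒ p2) · p1)) = ¬1/5 = 4/5
This gives 4/5 ≠ 1.

No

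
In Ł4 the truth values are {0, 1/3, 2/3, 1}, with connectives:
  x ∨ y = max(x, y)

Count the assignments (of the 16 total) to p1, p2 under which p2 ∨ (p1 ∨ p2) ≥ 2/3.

p1 = 0, p2 = 0 ↦ 0  <
p1 = 0, p2 = 1/3 ↦ 1/3  <
p1 = 0, p2 = 2/3 ↦ 2/3  ≥
p1 = 0, p2 = 1 ↦ 1  ≥
p1 = 1/3, p2 = 0 ↦ 1/3  <
p1 = 1/3, p2 = 1/3 ↦ 1/3  <
p1 = 1/3, p2 = 2/3 ↦ 2/3  ≥
p1 = 1/3, p2 = 1 ↦ 1  ≥
p1 = 2/3, p2 = 0 ↦ 2/3  ≥
p1 = 2/3, p2 = 1/3 ↦ 2/3  ≥
p1 = 2/3, p2 = 2/3 ↦ 2/3  ≥
p1 = 2/3, p2 = 1 ↦ 1  ≥
p1 = 1, p2 = 0 ↦ 1  ≥
p1 = 1, p2 = 1/3 ↦ 1  ≥
p1 = 1, p2 = 2/3 ↦ 1  ≥
p1 = 1, p2 = 1 ↦ 1  ≥
So 12 of the 16 assignments meet the threshold.

12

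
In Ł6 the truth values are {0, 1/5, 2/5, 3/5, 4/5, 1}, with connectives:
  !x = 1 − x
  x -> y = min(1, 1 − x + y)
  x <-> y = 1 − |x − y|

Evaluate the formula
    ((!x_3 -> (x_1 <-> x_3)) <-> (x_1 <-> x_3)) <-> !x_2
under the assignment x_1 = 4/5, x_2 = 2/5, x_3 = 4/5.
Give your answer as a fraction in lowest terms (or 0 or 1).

!x_3 = !4/5 = 1/5
x_1 <-> x_3 = 4/5 <-> 4/5 = 1
!x_3 -> (x_1 <-> x_3) = 1/5 -> 1 = 1
x_1 <-> x_3 = 4/5 <-> 4/5 = 1
(!x_3 -> (x_1 <-> x_3)) <-> (x_1 <-> x_3) = 1 <-> 1 = 1
!x_2 = !2/5 = 3/5
((!x_3 -> (x_1 <-> x_3)) <-> (x_1 <-> x_3)) <-> !x_2 = 1 <-> 3/5 = 3/5

3/5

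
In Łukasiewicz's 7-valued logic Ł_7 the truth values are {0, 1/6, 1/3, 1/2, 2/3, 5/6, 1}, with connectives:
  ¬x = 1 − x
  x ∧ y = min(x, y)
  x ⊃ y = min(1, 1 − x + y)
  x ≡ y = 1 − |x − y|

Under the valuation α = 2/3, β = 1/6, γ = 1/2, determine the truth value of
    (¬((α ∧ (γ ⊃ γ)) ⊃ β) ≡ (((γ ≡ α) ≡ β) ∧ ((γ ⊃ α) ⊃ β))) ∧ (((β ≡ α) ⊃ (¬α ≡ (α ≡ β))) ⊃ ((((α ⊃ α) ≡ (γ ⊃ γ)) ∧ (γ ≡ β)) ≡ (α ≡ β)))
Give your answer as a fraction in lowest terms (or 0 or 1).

γ ⊃ γ = 1/2 ⊃ 1/2 = 1
α ∧ (γ ⊃ γ) = 2/3 ∧ 1 = 2/3
(α ∧ (γ ⊃ γ)) ⊃ β = 2/3 ⊃ 1/6 = 1/2
¬((α ∧ (γ ⊃ γ)) ⊃ β) = ¬1/2 = 1/2
γ ≡ α = 1/2 ≡ 2/3 = 5/6
(γ ≡ α) ≡ β = 5/6 ≡ 1/6 = 1/3
γ ⊃ α = 1/2 ⊃ 2/3 = 1
(γ ⊃ α) ⊃ β = 1 ⊃ 1/6 = 1/6
((γ ≡ α) ≡ β) ∧ ((γ ⊃ α) ⊃ β) = 1/3 ∧ 1/6 = 1/6
¬((α ∧ (γ ⊃ γ)) ⊃ β) ≡ (((γ ≡ α) ≡ β) ∧ ((γ ⊃ α) ⊃ β)) = 1/2 ≡ 1/6 = 2/3
β ≡ α = 1/6 ≡ 2/3 = 1/2
¬α = ¬2/3 = 1/3
α ≡ β = 2/3 ≡ 1/6 = 1/2
¬α ≡ (α ≡ β) = 1/3 ≡ 1/2 = 5/6
(β ≡ α) ⊃ (¬α ≡ (α ≡ β)) = 1/2 ⊃ 5/6 = 1
α ⊃ α = 2/3 ⊃ 2/3 = 1
γ ⊃ γ = 1/2 ⊃ 1/2 = 1
(α ⊃ α) ≡ (γ ⊃ γ) = 1 ≡ 1 = 1
γ ≡ β = 1/2 ≡ 1/6 = 2/3
((α ⊃ α) ≡ (γ ⊃ γ)) ∧ (γ ≡ β) = 1 ∧ 2/3 = 2/3
α ≡ β = 2/3 ≡ 1/6 = 1/2
(((α ⊃ α) ≡ (γ ⊃ γ)) ∧ (γ ≡ β)) ≡ (α ≡ β) = 2/3 ≡ 1/2 = 5/6
((β ≡ α) ⊃ (¬α ≡ (α ≡ β))) ⊃ ((((α ⊃ α) ≡ (γ ⊃ γ)) ∧ (γ ≡ β)) ≡ (α ≡ β)) = 1 ⊃ 5/6 = 5/6
(¬((α ∧ (γ ⊃ γ)) ⊃ β) ≡ (((γ ≡ α) ≡ β) ∧ ((γ ⊃ α) ⊃ β))) ∧ (((β ≡ α) ⊃ (¬α ≡ (α ≡ β))) ⊃ ((((α ⊃ α) ≡ (γ ⊃ γ)) ∧ (γ ≡ β)) ≡ (α ≡ β))) = 2/3 ∧ 5/6 = 2/3

2/3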